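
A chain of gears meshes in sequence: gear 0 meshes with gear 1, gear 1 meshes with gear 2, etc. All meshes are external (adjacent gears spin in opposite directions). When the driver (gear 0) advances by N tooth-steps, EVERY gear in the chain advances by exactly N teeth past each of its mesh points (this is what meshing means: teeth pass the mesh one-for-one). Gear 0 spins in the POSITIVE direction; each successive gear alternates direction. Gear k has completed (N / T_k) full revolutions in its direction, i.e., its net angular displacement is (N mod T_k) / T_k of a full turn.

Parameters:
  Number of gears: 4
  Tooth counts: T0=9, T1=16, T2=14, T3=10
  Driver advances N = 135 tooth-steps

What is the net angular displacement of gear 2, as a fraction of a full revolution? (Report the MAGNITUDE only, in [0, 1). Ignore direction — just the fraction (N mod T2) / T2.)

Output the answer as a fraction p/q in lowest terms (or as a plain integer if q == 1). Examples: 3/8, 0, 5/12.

Answer: 9/14

Derivation:
Chain of 4 gears, tooth counts: [9, 16, 14, 10]
  gear 0: T0=9, direction=positive, advance = 135 mod 9 = 0 teeth = 0/9 turn
  gear 1: T1=16, direction=negative, advance = 135 mod 16 = 7 teeth = 7/16 turn
  gear 2: T2=14, direction=positive, advance = 135 mod 14 = 9 teeth = 9/14 turn
  gear 3: T3=10, direction=negative, advance = 135 mod 10 = 5 teeth = 5/10 turn
Gear 2: 135 mod 14 = 9
Fraction = 9 / 14 = 9/14 (gcd(9,14)=1) = 9/14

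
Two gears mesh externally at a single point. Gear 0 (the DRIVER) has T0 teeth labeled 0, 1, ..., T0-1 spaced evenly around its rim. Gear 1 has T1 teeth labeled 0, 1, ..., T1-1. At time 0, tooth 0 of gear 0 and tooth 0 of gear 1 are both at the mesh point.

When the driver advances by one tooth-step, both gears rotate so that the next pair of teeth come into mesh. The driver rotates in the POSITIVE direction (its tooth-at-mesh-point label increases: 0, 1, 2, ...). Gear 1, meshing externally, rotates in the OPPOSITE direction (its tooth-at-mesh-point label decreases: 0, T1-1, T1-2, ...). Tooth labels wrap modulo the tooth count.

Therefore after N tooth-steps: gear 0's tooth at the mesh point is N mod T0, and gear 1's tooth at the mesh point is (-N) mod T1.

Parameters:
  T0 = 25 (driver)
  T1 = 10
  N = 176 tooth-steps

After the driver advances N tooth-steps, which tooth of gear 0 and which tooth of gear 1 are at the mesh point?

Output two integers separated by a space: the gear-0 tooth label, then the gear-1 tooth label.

Answer: 1 4

Derivation:
Gear 0 (driver, T0=25): tooth at mesh = N mod T0
  176 = 7 * 25 + 1, so 176 mod 25 = 1
  gear 0 tooth = 1
Gear 1 (driven, T1=10): tooth at mesh = (-N) mod T1
  176 = 17 * 10 + 6, so 176 mod 10 = 6
  (-176) mod 10 = (-6) mod 10 = 10 - 6 = 4
Mesh after 176 steps: gear-0 tooth 1 meets gear-1 tooth 4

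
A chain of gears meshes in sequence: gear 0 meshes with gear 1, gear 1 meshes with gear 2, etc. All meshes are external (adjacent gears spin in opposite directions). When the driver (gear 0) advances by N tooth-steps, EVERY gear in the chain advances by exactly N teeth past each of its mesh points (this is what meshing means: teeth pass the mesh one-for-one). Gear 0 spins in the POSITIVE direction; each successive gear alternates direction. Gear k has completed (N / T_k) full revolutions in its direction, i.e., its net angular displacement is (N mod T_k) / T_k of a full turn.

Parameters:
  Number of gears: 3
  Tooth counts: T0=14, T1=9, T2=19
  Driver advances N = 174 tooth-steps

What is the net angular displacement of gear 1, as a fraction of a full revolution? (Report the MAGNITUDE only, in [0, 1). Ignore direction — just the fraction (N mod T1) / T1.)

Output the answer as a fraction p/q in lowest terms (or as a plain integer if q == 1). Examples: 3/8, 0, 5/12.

Chain of 3 gears, tooth counts: [14, 9, 19]
  gear 0: T0=14, direction=positive, advance = 174 mod 14 = 6 teeth = 6/14 turn
  gear 1: T1=9, direction=negative, advance = 174 mod 9 = 3 teeth = 3/9 turn
  gear 2: T2=19, direction=positive, advance = 174 mod 19 = 3 teeth = 3/19 turn
Gear 1: 174 mod 9 = 3
Fraction = 3 / 9 = 1/3 (gcd(3,9)=3) = 1/3

Answer: 1/3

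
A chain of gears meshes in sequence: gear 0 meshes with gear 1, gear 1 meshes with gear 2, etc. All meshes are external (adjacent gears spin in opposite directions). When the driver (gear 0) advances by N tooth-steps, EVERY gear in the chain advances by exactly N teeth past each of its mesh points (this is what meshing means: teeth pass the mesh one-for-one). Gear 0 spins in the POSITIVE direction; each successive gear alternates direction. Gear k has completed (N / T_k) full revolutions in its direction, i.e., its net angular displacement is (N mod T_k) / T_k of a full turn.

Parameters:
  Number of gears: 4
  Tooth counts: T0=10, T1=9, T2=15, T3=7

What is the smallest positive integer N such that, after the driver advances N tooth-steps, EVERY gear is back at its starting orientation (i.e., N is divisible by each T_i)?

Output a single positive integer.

Answer: 630

Derivation:
Gear k returns to start when N is a multiple of T_k.
All gears at start simultaneously when N is a common multiple of [10, 9, 15, 7]; the smallest such N is lcm(10, 9, 15, 7).
Start: lcm = T0 = 10
Fold in T1=9: gcd(10, 9) = 1; lcm(10, 9) = 10 * 9 / 1 = 90 / 1 = 90
Fold in T2=15: gcd(90, 15) = 15; lcm(90, 15) = 90 * 15 / 15 = 1350 / 15 = 90
Fold in T3=7: gcd(90, 7) = 1; lcm(90, 7) = 90 * 7 / 1 = 630 / 1 = 630
Full cycle length = 630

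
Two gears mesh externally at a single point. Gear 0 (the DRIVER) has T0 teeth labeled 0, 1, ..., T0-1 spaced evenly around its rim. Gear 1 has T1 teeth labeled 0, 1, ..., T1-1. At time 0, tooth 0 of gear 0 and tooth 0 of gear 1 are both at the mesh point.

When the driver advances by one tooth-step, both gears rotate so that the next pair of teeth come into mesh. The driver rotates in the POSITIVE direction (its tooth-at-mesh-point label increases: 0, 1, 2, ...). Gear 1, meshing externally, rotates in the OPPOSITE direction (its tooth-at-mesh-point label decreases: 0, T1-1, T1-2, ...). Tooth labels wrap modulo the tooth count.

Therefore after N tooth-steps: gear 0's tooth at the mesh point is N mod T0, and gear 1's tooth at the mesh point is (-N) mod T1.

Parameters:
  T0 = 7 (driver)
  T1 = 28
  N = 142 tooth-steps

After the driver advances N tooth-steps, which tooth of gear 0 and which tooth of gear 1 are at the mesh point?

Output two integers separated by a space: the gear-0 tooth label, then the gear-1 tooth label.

Gear 0 (driver, T0=7): tooth at mesh = N mod T0
  142 = 20 * 7 + 2, so 142 mod 7 = 2
  gear 0 tooth = 2
Gear 1 (driven, T1=28): tooth at mesh = (-N) mod T1
  142 = 5 * 28 + 2, so 142 mod 28 = 2
  (-142) mod 28 = (-2) mod 28 = 28 - 2 = 26
Mesh after 142 steps: gear-0 tooth 2 meets gear-1 tooth 26

Answer: 2 26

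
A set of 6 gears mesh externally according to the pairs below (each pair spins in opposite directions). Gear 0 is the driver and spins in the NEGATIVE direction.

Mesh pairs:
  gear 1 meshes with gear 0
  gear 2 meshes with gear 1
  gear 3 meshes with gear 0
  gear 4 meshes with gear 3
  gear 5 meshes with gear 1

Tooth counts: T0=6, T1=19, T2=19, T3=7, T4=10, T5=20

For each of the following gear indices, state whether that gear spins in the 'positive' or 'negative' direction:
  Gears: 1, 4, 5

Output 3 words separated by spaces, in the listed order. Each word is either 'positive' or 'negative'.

Answer: positive negative negative

Derivation:
Gear 0 (driver): negative (depth 0)
  gear 1: meshes with gear 0 -> depth 1 -> positive (opposite of gear 0)
  gear 2: meshes with gear 1 -> depth 2 -> negative (opposite of gear 1)
  gear 3: meshes with gear 0 -> depth 1 -> positive (opposite of gear 0)
  gear 4: meshes with gear 3 -> depth 2 -> negative (opposite of gear 3)
  gear 5: meshes with gear 1 -> depth 2 -> negative (opposite of gear 1)
Queried indices 1, 4, 5 -> positive, negative, negative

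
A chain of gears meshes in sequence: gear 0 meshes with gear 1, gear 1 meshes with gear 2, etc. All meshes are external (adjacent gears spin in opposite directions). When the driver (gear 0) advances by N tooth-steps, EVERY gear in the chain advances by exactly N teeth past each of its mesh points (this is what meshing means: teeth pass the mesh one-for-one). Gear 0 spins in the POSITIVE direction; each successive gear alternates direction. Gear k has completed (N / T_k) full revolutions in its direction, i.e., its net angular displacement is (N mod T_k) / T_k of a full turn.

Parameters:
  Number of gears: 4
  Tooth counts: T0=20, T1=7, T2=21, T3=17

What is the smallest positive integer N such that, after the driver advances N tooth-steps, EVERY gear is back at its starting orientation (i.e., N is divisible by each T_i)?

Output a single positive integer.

Gear k returns to start when N is a multiple of T_k.
All gears at start simultaneously when N is a common multiple of [20, 7, 21, 17]; the smallest such N is lcm(20, 7, 21, 17).
Start: lcm = T0 = 20
Fold in T1=7: gcd(20, 7) = 1; lcm(20, 7) = 20 * 7 / 1 = 140 / 1 = 140
Fold in T2=21: gcd(140, 21) = 7; lcm(140, 21) = 140 * 21 / 7 = 2940 / 7 = 420
Fold in T3=17: gcd(420, 17) = 1; lcm(420, 17) = 420 * 17 / 1 = 7140 / 1 = 7140
Full cycle length = 7140

Answer: 7140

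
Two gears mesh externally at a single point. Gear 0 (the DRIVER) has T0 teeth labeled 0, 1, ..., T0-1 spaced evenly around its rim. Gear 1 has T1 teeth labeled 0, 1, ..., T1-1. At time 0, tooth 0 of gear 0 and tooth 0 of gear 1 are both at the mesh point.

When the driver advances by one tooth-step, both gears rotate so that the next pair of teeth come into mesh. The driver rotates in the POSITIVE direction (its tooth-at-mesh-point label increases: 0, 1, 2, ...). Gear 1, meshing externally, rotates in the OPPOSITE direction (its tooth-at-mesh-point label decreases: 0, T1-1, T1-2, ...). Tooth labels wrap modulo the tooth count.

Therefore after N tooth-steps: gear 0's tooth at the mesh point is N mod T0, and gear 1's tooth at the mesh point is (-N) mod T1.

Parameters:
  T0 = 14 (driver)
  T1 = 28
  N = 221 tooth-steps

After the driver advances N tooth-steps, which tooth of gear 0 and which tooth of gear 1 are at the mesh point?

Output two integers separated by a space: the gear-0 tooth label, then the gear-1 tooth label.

Gear 0 (driver, T0=14): tooth at mesh = N mod T0
  221 = 15 * 14 + 11, so 221 mod 14 = 11
  gear 0 tooth = 11
Gear 1 (driven, T1=28): tooth at mesh = (-N) mod T1
  221 = 7 * 28 + 25, so 221 mod 28 = 25
  (-221) mod 28 = (-25) mod 28 = 28 - 25 = 3
Mesh after 221 steps: gear-0 tooth 11 meets gear-1 tooth 3

Answer: 11 3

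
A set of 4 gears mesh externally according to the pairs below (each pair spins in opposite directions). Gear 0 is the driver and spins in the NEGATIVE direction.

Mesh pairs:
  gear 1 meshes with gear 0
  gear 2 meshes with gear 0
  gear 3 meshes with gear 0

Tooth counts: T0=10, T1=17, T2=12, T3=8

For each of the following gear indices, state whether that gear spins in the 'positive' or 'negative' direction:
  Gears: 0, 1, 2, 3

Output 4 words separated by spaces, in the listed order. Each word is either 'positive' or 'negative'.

Answer: negative positive positive positive

Derivation:
Gear 0 (driver): negative (depth 0)
  gear 1: meshes with gear 0 -> depth 1 -> positive (opposite of gear 0)
  gear 2: meshes with gear 0 -> depth 1 -> positive (opposite of gear 0)
  gear 3: meshes with gear 0 -> depth 1 -> positive (opposite of gear 0)
Queried indices 0, 1, 2, 3 -> negative, positive, positive, positive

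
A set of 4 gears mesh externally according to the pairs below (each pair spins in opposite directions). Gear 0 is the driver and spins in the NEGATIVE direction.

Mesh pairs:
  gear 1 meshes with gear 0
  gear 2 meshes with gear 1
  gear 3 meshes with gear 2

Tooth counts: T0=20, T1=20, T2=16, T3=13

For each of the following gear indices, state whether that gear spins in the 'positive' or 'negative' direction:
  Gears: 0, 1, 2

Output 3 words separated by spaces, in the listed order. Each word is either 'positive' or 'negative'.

Answer: negative positive negative

Derivation:
Gear 0 (driver): negative (depth 0)
  gear 1: meshes with gear 0 -> depth 1 -> positive (opposite of gear 0)
  gear 2: meshes with gear 1 -> depth 2 -> negative (opposite of gear 1)
  gear 3: meshes with gear 2 -> depth 3 -> positive (opposite of gear 2)
Queried indices 0, 1, 2 -> negative, positive, negative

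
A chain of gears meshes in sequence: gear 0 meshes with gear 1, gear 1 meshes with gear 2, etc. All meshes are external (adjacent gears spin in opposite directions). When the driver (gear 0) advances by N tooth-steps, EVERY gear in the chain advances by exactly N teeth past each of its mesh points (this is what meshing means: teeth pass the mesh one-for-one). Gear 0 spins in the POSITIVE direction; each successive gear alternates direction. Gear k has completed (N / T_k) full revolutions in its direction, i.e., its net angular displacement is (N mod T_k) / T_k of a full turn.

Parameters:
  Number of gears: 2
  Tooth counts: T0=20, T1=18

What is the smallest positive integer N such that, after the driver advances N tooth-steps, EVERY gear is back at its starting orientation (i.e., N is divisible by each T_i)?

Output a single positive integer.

Answer: 180

Derivation:
Gear k returns to start when N is a multiple of T_k.
All gears at start simultaneously when N is a common multiple of [20, 18]; the smallest such N is lcm(20, 18).
Start: lcm = T0 = 20
Fold in T1=18: gcd(20, 18) = 2; lcm(20, 18) = 20 * 18 / 2 = 360 / 2 = 180
Full cycle length = 180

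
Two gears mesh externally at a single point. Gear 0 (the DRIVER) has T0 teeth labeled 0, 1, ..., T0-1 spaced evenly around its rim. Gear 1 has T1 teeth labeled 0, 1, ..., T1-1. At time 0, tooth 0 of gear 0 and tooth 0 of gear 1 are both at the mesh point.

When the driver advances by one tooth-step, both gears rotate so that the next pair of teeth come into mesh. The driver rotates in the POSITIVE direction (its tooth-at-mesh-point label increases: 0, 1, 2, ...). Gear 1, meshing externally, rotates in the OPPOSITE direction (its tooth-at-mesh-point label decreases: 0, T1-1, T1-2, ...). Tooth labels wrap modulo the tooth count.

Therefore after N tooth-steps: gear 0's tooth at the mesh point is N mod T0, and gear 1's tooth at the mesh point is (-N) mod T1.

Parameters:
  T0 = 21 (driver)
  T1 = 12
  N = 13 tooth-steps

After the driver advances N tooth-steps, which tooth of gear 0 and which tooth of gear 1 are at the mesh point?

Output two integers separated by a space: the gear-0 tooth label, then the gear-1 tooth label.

Gear 0 (driver, T0=21): tooth at mesh = N mod T0
  13 = 0 * 21 + 13, so 13 mod 21 = 13
  gear 0 tooth = 13
Gear 1 (driven, T1=12): tooth at mesh = (-N) mod T1
  13 = 1 * 12 + 1, so 13 mod 12 = 1
  (-13) mod 12 = (-1) mod 12 = 12 - 1 = 11
Mesh after 13 steps: gear-0 tooth 13 meets gear-1 tooth 11

Answer: 13 11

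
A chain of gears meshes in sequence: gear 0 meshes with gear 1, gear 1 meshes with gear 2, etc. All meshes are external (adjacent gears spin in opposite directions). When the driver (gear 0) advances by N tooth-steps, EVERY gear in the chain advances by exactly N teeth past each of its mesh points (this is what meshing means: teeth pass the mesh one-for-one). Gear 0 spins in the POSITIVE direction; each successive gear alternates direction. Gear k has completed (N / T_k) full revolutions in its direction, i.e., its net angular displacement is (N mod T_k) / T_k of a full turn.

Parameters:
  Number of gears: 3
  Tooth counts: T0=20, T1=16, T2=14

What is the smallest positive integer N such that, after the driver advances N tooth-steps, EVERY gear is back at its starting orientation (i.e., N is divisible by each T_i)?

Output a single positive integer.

Gear k returns to start when N is a multiple of T_k.
All gears at start simultaneously when N is a common multiple of [20, 16, 14]; the smallest such N is lcm(20, 16, 14).
Start: lcm = T0 = 20
Fold in T1=16: gcd(20, 16) = 4; lcm(20, 16) = 20 * 16 / 4 = 320 / 4 = 80
Fold in T2=14: gcd(80, 14) = 2; lcm(80, 14) = 80 * 14 / 2 = 1120 / 2 = 560
Full cycle length = 560

Answer: 560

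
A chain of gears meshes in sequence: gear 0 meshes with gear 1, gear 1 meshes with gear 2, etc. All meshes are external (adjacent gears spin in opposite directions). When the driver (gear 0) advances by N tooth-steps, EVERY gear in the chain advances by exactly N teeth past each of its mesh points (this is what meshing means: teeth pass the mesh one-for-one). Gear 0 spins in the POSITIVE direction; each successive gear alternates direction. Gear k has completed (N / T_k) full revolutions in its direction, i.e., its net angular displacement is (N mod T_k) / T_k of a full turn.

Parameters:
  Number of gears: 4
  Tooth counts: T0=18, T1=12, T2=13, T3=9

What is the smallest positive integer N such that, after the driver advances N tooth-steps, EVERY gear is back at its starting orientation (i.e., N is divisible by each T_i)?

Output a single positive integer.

Gear k returns to start when N is a multiple of T_k.
All gears at start simultaneously when N is a common multiple of [18, 12, 13, 9]; the smallest such N is lcm(18, 12, 13, 9).
Start: lcm = T0 = 18
Fold in T1=12: gcd(18, 12) = 6; lcm(18, 12) = 18 * 12 / 6 = 216 / 6 = 36
Fold in T2=13: gcd(36, 13) = 1; lcm(36, 13) = 36 * 13 / 1 = 468 / 1 = 468
Fold in T3=9: gcd(468, 9) = 9; lcm(468, 9) = 468 * 9 / 9 = 4212 / 9 = 468
Full cycle length = 468

Answer: 468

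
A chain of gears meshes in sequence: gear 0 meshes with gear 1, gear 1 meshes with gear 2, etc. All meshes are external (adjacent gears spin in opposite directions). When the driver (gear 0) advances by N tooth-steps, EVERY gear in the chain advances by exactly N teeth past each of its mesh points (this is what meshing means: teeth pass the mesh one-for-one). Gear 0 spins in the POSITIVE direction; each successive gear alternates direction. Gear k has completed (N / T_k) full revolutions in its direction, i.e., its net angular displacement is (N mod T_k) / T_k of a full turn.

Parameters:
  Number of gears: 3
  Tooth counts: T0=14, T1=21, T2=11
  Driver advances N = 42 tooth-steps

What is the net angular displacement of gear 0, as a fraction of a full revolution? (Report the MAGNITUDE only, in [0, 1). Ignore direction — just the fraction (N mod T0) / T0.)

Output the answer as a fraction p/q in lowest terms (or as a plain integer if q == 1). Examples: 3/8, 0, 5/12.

Chain of 3 gears, tooth counts: [14, 21, 11]
  gear 0: T0=14, direction=positive, advance = 42 mod 14 = 0 teeth = 0/14 turn
  gear 1: T1=21, direction=negative, advance = 42 mod 21 = 0 teeth = 0/21 turn
  gear 2: T2=11, direction=positive, advance = 42 mod 11 = 9 teeth = 9/11 turn
Gear 0: 42 mod 14 = 0
Fraction = 0 / 14 = 0/1 (gcd(0,14)=14) = 0

Answer: 0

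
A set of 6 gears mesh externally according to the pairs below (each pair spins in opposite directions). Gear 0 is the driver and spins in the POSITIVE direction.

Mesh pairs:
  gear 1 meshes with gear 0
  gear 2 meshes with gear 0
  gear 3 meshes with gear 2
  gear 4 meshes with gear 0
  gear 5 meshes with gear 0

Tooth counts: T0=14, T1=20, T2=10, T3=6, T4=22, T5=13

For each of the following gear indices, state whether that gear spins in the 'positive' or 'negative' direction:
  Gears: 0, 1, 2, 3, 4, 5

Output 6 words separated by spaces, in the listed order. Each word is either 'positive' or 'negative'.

Answer: positive negative negative positive negative negative

Derivation:
Gear 0 (driver): positive (depth 0)
  gear 1: meshes with gear 0 -> depth 1 -> negative (opposite of gear 0)
  gear 2: meshes with gear 0 -> depth 1 -> negative (opposite of gear 0)
  gear 3: meshes with gear 2 -> depth 2 -> positive (opposite of gear 2)
  gear 4: meshes with gear 0 -> depth 1 -> negative (opposite of gear 0)
  gear 5: meshes with gear 0 -> depth 1 -> negative (opposite of gear 0)
Queried indices 0, 1, 2, 3, 4, 5 -> positive, negative, negative, positive, negative, negative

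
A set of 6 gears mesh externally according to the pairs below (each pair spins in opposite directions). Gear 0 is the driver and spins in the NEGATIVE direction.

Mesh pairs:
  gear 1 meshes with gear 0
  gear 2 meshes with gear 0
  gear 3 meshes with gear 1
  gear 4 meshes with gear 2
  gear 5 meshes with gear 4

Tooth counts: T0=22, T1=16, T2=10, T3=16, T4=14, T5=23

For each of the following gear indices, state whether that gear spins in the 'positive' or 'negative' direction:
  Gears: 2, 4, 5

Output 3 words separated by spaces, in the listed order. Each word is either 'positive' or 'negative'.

Gear 0 (driver): negative (depth 0)
  gear 1: meshes with gear 0 -> depth 1 -> positive (opposite of gear 0)
  gear 2: meshes with gear 0 -> depth 1 -> positive (opposite of gear 0)
  gear 3: meshes with gear 1 -> depth 2 -> negative (opposite of gear 1)
  gear 4: meshes with gear 2 -> depth 2 -> negative (opposite of gear 2)
  gear 5: meshes with gear 4 -> depth 3 -> positive (opposite of gear 4)
Queried indices 2, 4, 5 -> positive, negative, positive

Answer: positive negative positive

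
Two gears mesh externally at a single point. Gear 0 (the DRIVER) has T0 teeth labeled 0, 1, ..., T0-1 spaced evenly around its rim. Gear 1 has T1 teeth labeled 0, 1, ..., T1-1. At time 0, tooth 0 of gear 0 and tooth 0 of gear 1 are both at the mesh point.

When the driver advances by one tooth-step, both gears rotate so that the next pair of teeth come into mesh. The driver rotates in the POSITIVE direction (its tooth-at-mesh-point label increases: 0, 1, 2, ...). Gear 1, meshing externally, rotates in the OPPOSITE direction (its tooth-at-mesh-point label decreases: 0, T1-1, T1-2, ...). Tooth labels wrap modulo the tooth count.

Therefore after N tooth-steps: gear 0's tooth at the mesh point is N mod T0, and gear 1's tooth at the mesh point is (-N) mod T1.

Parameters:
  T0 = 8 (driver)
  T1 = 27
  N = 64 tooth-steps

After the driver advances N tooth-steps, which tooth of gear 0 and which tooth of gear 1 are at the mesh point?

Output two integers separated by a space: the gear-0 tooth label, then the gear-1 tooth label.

Gear 0 (driver, T0=8): tooth at mesh = N mod T0
  64 = 8 * 8 + 0, so 64 mod 8 = 0
  gear 0 tooth = 0
Gear 1 (driven, T1=27): tooth at mesh = (-N) mod T1
  64 = 2 * 27 + 10, so 64 mod 27 = 10
  (-64) mod 27 = (-10) mod 27 = 27 - 10 = 17
Mesh after 64 steps: gear-0 tooth 0 meets gear-1 tooth 17

Answer: 0 17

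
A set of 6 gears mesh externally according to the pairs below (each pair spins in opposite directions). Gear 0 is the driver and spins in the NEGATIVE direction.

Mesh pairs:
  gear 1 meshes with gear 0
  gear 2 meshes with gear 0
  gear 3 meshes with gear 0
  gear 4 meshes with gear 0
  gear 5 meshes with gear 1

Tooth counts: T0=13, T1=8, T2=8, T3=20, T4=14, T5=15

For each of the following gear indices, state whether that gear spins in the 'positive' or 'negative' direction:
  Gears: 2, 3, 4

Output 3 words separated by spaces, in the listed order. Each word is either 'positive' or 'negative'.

Gear 0 (driver): negative (depth 0)
  gear 1: meshes with gear 0 -> depth 1 -> positive (opposite of gear 0)
  gear 2: meshes with gear 0 -> depth 1 -> positive (opposite of gear 0)
  gear 3: meshes with gear 0 -> depth 1 -> positive (opposite of gear 0)
  gear 4: meshes with gear 0 -> depth 1 -> positive (opposite of gear 0)
  gear 5: meshes with gear 1 -> depth 2 -> negative (opposite of gear 1)
Queried indices 2, 3, 4 -> positive, positive, positive

Answer: positive positive positive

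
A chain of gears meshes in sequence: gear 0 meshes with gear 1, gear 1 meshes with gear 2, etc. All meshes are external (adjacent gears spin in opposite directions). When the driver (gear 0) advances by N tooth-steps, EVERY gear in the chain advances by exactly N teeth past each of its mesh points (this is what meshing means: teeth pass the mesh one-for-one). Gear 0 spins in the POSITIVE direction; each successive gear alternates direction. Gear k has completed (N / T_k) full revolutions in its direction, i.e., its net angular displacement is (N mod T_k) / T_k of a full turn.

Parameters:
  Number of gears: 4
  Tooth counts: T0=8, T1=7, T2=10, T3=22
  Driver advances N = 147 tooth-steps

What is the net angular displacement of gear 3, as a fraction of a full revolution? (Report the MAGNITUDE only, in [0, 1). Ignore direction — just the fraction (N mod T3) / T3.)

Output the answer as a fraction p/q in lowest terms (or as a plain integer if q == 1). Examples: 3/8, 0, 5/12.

Chain of 4 gears, tooth counts: [8, 7, 10, 22]
  gear 0: T0=8, direction=positive, advance = 147 mod 8 = 3 teeth = 3/8 turn
  gear 1: T1=7, direction=negative, advance = 147 mod 7 = 0 teeth = 0/7 turn
  gear 2: T2=10, direction=positive, advance = 147 mod 10 = 7 teeth = 7/10 turn
  gear 3: T3=22, direction=negative, advance = 147 mod 22 = 15 teeth = 15/22 turn
Gear 3: 147 mod 22 = 15
Fraction = 15 / 22 = 15/22 (gcd(15,22)=1) = 15/22

Answer: 15/22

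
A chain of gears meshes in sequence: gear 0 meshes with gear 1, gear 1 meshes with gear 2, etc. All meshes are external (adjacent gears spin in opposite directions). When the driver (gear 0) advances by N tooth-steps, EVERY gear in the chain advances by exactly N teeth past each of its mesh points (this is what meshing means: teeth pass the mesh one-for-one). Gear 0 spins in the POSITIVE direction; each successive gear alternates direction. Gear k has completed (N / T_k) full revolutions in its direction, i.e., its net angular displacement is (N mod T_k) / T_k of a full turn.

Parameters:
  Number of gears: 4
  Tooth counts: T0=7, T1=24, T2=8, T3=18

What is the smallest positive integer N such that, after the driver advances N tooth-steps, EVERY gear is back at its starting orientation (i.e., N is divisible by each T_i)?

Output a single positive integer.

Answer: 504

Derivation:
Gear k returns to start when N is a multiple of T_k.
All gears at start simultaneously when N is a common multiple of [7, 24, 8, 18]; the smallest such N is lcm(7, 24, 8, 18).
Start: lcm = T0 = 7
Fold in T1=24: gcd(7, 24) = 1; lcm(7, 24) = 7 * 24 / 1 = 168 / 1 = 168
Fold in T2=8: gcd(168, 8) = 8; lcm(168, 8) = 168 * 8 / 8 = 1344 / 8 = 168
Fold in T3=18: gcd(168, 18) = 6; lcm(168, 18) = 168 * 18 / 6 = 3024 / 6 = 504
Full cycle length = 504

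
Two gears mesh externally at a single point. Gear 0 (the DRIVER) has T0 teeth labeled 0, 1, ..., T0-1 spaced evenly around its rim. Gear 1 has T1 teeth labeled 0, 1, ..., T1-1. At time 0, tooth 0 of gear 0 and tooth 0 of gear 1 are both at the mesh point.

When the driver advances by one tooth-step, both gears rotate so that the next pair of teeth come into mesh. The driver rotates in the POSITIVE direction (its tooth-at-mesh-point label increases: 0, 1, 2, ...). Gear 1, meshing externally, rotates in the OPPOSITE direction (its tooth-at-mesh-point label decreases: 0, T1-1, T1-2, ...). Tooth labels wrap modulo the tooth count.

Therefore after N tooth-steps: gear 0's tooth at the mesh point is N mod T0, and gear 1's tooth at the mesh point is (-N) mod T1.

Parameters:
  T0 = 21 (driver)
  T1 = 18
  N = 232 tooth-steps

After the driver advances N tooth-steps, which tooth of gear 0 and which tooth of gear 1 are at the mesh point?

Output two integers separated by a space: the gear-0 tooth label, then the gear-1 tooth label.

Answer: 1 2

Derivation:
Gear 0 (driver, T0=21): tooth at mesh = N mod T0
  232 = 11 * 21 + 1, so 232 mod 21 = 1
  gear 0 tooth = 1
Gear 1 (driven, T1=18): tooth at mesh = (-N) mod T1
  232 = 12 * 18 + 16, so 232 mod 18 = 16
  (-232) mod 18 = (-16) mod 18 = 18 - 16 = 2
Mesh after 232 steps: gear-0 tooth 1 meets gear-1 tooth 2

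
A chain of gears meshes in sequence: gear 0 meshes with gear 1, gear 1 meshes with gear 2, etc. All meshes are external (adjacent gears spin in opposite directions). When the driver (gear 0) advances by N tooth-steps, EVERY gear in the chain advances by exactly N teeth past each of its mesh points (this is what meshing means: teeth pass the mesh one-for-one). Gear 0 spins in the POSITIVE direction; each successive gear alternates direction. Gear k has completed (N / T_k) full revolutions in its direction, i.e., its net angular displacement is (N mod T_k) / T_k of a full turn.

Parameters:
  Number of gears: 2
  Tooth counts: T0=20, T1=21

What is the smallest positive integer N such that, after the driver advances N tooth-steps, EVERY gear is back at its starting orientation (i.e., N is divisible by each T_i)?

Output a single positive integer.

Gear k returns to start when N is a multiple of T_k.
All gears at start simultaneously when N is a common multiple of [20, 21]; the smallest such N is lcm(20, 21).
Start: lcm = T0 = 20
Fold in T1=21: gcd(20, 21) = 1; lcm(20, 21) = 20 * 21 / 1 = 420 / 1 = 420
Full cycle length = 420

Answer: 420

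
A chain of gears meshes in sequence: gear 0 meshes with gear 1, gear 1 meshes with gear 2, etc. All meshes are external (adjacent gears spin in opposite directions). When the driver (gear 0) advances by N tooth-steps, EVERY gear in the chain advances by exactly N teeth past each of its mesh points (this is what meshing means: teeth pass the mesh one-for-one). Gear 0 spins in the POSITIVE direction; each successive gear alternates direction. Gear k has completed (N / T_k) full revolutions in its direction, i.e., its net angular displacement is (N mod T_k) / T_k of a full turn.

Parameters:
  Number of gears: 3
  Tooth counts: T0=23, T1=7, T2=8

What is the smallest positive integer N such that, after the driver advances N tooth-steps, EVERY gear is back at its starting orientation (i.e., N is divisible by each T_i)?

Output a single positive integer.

Answer: 1288

Derivation:
Gear k returns to start when N is a multiple of T_k.
All gears at start simultaneously when N is a common multiple of [23, 7, 8]; the smallest such N is lcm(23, 7, 8).
Start: lcm = T0 = 23
Fold in T1=7: gcd(23, 7) = 1; lcm(23, 7) = 23 * 7 / 1 = 161 / 1 = 161
Fold in T2=8: gcd(161, 8) = 1; lcm(161, 8) = 161 * 8 / 1 = 1288 / 1 = 1288
Full cycle length = 1288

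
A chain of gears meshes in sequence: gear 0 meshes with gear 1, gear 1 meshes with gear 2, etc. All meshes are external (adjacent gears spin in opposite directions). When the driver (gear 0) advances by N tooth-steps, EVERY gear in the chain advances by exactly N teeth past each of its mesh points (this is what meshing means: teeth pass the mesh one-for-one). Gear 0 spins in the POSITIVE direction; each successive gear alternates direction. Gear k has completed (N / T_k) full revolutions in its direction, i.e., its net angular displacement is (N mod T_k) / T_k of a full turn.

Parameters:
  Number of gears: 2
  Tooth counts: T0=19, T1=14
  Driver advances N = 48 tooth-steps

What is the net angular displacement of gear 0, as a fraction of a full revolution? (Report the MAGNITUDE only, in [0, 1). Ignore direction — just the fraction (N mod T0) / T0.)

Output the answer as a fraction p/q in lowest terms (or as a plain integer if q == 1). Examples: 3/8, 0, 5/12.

Answer: 10/19

Derivation:
Chain of 2 gears, tooth counts: [19, 14]
  gear 0: T0=19, direction=positive, advance = 48 mod 19 = 10 teeth = 10/19 turn
  gear 1: T1=14, direction=negative, advance = 48 mod 14 = 6 teeth = 6/14 turn
Gear 0: 48 mod 19 = 10
Fraction = 10 / 19 = 10/19 (gcd(10,19)=1) = 10/19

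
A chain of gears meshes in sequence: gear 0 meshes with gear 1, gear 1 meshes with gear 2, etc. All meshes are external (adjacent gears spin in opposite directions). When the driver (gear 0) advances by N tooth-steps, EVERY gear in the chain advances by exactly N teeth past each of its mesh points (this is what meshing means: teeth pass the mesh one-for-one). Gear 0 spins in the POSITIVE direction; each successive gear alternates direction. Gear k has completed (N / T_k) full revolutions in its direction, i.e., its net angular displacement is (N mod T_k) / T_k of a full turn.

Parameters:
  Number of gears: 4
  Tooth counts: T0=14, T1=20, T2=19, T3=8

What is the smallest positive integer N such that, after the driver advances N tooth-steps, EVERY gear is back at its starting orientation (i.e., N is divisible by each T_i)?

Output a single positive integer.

Gear k returns to start when N is a multiple of T_k.
All gears at start simultaneously when N is a common multiple of [14, 20, 19, 8]; the smallest such N is lcm(14, 20, 19, 8).
Start: lcm = T0 = 14
Fold in T1=20: gcd(14, 20) = 2; lcm(14, 20) = 14 * 20 / 2 = 280 / 2 = 140
Fold in T2=19: gcd(140, 19) = 1; lcm(140, 19) = 140 * 19 / 1 = 2660 / 1 = 2660
Fold in T3=8: gcd(2660, 8) = 4; lcm(2660, 8) = 2660 * 8 / 4 = 21280 / 4 = 5320
Full cycle length = 5320

Answer: 5320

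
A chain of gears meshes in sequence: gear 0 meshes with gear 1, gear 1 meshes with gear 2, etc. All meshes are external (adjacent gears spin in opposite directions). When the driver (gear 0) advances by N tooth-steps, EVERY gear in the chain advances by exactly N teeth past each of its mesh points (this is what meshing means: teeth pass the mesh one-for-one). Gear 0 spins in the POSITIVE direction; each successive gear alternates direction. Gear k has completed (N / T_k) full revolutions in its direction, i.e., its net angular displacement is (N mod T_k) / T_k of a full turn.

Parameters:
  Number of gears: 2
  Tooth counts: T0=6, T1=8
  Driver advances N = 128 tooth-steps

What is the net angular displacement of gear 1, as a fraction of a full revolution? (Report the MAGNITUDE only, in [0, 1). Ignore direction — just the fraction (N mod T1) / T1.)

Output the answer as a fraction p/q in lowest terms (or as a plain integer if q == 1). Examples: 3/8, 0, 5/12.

Chain of 2 gears, tooth counts: [6, 8]
  gear 0: T0=6, direction=positive, advance = 128 mod 6 = 2 teeth = 2/6 turn
  gear 1: T1=8, direction=negative, advance = 128 mod 8 = 0 teeth = 0/8 turn
Gear 1: 128 mod 8 = 0
Fraction = 0 / 8 = 0/1 (gcd(0,8)=8) = 0

Answer: 0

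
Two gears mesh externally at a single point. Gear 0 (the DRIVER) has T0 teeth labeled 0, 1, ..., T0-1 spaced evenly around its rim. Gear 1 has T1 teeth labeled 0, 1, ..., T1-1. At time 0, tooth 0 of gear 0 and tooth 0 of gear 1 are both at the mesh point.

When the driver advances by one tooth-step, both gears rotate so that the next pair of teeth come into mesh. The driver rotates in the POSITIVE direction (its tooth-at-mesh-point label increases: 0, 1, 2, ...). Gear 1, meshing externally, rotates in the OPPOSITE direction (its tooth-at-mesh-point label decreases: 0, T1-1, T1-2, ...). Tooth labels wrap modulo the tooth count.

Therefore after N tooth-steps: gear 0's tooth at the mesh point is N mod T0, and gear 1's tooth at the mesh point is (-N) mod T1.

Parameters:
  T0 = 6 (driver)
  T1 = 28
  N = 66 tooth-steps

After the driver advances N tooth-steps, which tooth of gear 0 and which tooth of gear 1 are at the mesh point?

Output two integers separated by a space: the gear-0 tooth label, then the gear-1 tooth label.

Gear 0 (driver, T0=6): tooth at mesh = N mod T0
  66 = 11 * 6 + 0, so 66 mod 6 = 0
  gear 0 tooth = 0
Gear 1 (driven, T1=28): tooth at mesh = (-N) mod T1
  66 = 2 * 28 + 10, so 66 mod 28 = 10
  (-66) mod 28 = (-10) mod 28 = 28 - 10 = 18
Mesh after 66 steps: gear-0 tooth 0 meets gear-1 tooth 18

Answer: 0 18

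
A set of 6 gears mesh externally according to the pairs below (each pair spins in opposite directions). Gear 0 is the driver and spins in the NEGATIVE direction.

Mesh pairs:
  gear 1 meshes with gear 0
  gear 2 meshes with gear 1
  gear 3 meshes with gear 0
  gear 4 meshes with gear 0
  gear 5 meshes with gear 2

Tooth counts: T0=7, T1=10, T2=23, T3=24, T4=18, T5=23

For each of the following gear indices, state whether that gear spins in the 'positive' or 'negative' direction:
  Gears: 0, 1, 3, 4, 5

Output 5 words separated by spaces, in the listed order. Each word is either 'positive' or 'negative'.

Gear 0 (driver): negative (depth 0)
  gear 1: meshes with gear 0 -> depth 1 -> positive (opposite of gear 0)
  gear 2: meshes with gear 1 -> depth 2 -> negative (opposite of gear 1)
  gear 3: meshes with gear 0 -> depth 1 -> positive (opposite of gear 0)
  gear 4: meshes with gear 0 -> depth 1 -> positive (opposite of gear 0)
  gear 5: meshes with gear 2 -> depth 3 -> positive (opposite of gear 2)
Queried indices 0, 1, 3, 4, 5 -> negative, positive, positive, positive, positive

Answer: negative positive positive positive positive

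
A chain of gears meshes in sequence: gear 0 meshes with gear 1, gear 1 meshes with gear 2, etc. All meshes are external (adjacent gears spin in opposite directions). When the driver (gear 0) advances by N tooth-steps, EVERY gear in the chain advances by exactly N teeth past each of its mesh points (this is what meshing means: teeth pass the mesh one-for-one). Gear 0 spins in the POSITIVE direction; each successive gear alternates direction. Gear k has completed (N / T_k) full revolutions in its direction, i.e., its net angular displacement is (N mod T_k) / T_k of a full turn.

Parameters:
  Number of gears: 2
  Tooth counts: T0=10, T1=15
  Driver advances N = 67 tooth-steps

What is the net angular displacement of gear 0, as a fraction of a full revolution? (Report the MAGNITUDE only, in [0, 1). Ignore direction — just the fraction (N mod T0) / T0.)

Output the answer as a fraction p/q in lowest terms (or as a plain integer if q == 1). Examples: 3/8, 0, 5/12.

Answer: 7/10

Derivation:
Chain of 2 gears, tooth counts: [10, 15]
  gear 0: T0=10, direction=positive, advance = 67 mod 10 = 7 teeth = 7/10 turn
  gear 1: T1=15, direction=negative, advance = 67 mod 15 = 7 teeth = 7/15 turn
Gear 0: 67 mod 10 = 7
Fraction = 7 / 10 = 7/10 (gcd(7,10)=1) = 7/10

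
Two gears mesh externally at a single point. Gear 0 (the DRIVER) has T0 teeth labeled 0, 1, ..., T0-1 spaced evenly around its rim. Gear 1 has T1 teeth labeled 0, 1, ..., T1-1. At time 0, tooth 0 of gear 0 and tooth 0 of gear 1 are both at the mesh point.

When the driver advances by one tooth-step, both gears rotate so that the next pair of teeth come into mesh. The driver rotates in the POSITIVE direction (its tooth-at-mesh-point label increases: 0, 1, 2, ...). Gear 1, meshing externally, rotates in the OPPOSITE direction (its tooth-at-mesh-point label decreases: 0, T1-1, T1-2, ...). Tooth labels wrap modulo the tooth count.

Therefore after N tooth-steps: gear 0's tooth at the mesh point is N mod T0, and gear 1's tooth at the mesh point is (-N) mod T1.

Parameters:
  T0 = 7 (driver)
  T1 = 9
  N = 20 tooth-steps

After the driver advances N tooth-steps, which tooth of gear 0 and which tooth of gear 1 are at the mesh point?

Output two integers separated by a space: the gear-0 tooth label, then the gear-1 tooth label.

Gear 0 (driver, T0=7): tooth at mesh = N mod T0
  20 = 2 * 7 + 6, so 20 mod 7 = 6
  gear 0 tooth = 6
Gear 1 (driven, T1=9): tooth at mesh = (-N) mod T1
  20 = 2 * 9 + 2, so 20 mod 9 = 2
  (-20) mod 9 = (-2) mod 9 = 9 - 2 = 7
Mesh after 20 steps: gear-0 tooth 6 meets gear-1 tooth 7

Answer: 6 7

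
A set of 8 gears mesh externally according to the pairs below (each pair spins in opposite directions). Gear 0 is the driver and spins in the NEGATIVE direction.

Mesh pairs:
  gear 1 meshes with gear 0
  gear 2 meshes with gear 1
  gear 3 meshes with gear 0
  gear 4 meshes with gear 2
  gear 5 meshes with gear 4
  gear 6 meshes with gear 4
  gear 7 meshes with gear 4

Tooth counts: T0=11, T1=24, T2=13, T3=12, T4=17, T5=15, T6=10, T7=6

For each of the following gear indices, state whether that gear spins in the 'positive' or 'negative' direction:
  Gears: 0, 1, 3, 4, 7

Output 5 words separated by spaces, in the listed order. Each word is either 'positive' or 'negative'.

Gear 0 (driver): negative (depth 0)
  gear 1: meshes with gear 0 -> depth 1 -> positive (opposite of gear 0)
  gear 2: meshes with gear 1 -> depth 2 -> negative (opposite of gear 1)
  gear 3: meshes with gear 0 -> depth 1 -> positive (opposite of gear 0)
  gear 4: meshes with gear 2 -> depth 3 -> positive (opposite of gear 2)
  gear 5: meshes with gear 4 -> depth 4 -> negative (opposite of gear 4)
  gear 6: meshes with gear 4 -> depth 4 -> negative (opposite of gear 4)
  gear 7: meshes with gear 4 -> depth 4 -> negative (opposite of gear 4)
Queried indices 0, 1, 3, 4, 7 -> negative, positive, positive, positive, negative

Answer: negative positive positive positive negative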